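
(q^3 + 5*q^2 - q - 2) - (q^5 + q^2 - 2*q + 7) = -q^5 + q^3 + 4*q^2 + q - 9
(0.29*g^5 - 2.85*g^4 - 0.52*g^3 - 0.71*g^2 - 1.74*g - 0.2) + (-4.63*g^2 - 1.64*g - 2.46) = 0.29*g^5 - 2.85*g^4 - 0.52*g^3 - 5.34*g^2 - 3.38*g - 2.66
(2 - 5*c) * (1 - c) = 5*c^2 - 7*c + 2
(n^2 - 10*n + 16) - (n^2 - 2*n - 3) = 19 - 8*n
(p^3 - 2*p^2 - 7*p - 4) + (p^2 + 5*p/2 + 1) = p^3 - p^2 - 9*p/2 - 3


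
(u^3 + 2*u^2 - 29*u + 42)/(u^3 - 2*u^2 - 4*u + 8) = (u^2 + 4*u - 21)/(u^2 - 4)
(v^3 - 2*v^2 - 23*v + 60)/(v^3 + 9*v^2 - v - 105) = (v - 4)/(v + 7)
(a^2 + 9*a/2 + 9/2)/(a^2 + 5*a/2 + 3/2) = (a + 3)/(a + 1)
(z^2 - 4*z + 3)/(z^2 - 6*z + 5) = (z - 3)/(z - 5)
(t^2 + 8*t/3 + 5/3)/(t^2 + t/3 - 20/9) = 3*(t + 1)/(3*t - 4)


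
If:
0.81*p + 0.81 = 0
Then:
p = -1.00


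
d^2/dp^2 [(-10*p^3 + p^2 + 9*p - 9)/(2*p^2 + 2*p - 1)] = 14*(-4*p^3 - 6*p^2 - 12*p - 5)/(8*p^6 + 24*p^5 + 12*p^4 - 16*p^3 - 6*p^2 + 6*p - 1)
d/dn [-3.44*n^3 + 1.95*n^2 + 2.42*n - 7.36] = -10.32*n^2 + 3.9*n + 2.42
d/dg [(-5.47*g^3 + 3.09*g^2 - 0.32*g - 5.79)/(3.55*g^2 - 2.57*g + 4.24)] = (-19.4185*g^4 + 28.1158*g^3 - 76.3837*g^2 + 67.3122*g - 16.2371)/(12.6025*g^4 - 18.247*g^3 + 36.7089*g^2 - 21.7936*g + 17.9776)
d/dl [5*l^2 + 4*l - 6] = 10*l + 4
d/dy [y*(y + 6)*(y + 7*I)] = 3*y^2 + y*(12 + 14*I) + 42*I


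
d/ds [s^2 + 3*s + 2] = 2*s + 3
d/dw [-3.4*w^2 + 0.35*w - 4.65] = 0.35 - 6.8*w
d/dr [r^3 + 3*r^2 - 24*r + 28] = 3*r^2 + 6*r - 24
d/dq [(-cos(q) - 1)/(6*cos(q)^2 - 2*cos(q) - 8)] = -3*sin(q)/(2*(3*cos(q) - 4)^2)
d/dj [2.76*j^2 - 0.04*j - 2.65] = 5.52*j - 0.04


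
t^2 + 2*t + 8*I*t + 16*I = (t + 2)*(t + 8*I)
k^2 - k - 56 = (k - 8)*(k + 7)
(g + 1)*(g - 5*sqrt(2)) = g^2 - 5*sqrt(2)*g + g - 5*sqrt(2)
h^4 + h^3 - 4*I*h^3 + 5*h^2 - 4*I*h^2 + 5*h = h*(h + 1)*(h - 5*I)*(h + I)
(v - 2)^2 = v^2 - 4*v + 4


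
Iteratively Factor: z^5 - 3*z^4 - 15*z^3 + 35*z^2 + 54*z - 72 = (z - 4)*(z^4 + z^3 - 11*z^2 - 9*z + 18) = (z - 4)*(z - 1)*(z^3 + 2*z^2 - 9*z - 18) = (z - 4)*(z - 1)*(z + 2)*(z^2 - 9) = (z - 4)*(z - 3)*(z - 1)*(z + 2)*(z + 3)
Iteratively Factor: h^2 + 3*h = (h)*(h + 3)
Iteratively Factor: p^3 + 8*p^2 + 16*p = (p + 4)*(p^2 + 4*p) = (p + 4)^2*(p)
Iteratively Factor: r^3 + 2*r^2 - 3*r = (r + 3)*(r^2 - r) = (r - 1)*(r + 3)*(r)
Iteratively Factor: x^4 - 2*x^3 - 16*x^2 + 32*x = (x - 2)*(x^3 - 16*x) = x*(x - 2)*(x^2 - 16) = x*(x - 4)*(x - 2)*(x + 4)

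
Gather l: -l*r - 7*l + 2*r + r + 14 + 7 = l*(-r - 7) + 3*r + 21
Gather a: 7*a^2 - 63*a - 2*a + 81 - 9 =7*a^2 - 65*a + 72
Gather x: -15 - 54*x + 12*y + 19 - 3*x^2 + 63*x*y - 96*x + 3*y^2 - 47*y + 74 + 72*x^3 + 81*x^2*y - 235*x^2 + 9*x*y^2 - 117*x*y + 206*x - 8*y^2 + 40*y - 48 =72*x^3 + x^2*(81*y - 238) + x*(9*y^2 - 54*y + 56) - 5*y^2 + 5*y + 30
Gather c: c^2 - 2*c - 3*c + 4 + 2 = c^2 - 5*c + 6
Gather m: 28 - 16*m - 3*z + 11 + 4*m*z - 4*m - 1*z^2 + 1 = m*(4*z - 20) - z^2 - 3*z + 40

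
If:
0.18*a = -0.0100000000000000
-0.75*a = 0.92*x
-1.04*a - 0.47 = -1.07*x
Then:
No Solution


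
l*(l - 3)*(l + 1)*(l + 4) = l^4 + 2*l^3 - 11*l^2 - 12*l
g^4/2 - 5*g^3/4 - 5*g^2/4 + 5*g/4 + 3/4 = (g/2 + 1/2)*(g - 3)*(g - 1)*(g + 1/2)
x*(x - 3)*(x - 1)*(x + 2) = x^4 - 2*x^3 - 5*x^2 + 6*x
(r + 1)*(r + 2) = r^2 + 3*r + 2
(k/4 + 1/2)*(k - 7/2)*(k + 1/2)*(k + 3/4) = k^4/4 - k^3/16 - 17*k^2/8 - 149*k/64 - 21/32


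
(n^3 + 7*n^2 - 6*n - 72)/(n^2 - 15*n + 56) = (n^3 + 7*n^2 - 6*n - 72)/(n^2 - 15*n + 56)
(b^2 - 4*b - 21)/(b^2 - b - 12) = (b - 7)/(b - 4)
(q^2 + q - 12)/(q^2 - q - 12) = (-q^2 - q + 12)/(-q^2 + q + 12)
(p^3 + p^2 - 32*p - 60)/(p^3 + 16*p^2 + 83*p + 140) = (p^2 - 4*p - 12)/(p^2 + 11*p + 28)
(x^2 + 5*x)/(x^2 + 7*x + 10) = x/(x + 2)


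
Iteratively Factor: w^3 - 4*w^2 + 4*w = (w - 2)*(w^2 - 2*w) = (w - 2)^2*(w)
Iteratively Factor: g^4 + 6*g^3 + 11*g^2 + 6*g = (g + 1)*(g^3 + 5*g^2 + 6*g) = (g + 1)*(g + 2)*(g^2 + 3*g) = g*(g + 1)*(g + 2)*(g + 3)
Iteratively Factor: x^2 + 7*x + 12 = (x + 4)*(x + 3)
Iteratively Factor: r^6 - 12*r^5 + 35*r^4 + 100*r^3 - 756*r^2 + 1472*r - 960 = (r - 2)*(r^5 - 10*r^4 + 15*r^3 + 130*r^2 - 496*r + 480) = (r - 5)*(r - 2)*(r^4 - 5*r^3 - 10*r^2 + 80*r - 96) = (r - 5)*(r - 3)*(r - 2)*(r^3 - 2*r^2 - 16*r + 32) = (r - 5)*(r - 3)*(r - 2)^2*(r^2 - 16) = (r - 5)*(r - 4)*(r - 3)*(r - 2)^2*(r + 4)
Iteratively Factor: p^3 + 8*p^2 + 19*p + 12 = (p + 3)*(p^2 + 5*p + 4) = (p + 1)*(p + 3)*(p + 4)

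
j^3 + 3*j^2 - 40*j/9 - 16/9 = (j - 4/3)*(j + 1/3)*(j + 4)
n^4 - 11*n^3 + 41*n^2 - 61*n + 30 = (n - 5)*(n - 3)*(n - 2)*(n - 1)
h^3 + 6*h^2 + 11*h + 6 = (h + 1)*(h + 2)*(h + 3)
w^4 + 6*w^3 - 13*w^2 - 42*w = w*(w - 3)*(w + 2)*(w + 7)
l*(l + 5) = l^2 + 5*l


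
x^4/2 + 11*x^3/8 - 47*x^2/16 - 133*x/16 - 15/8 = (x/2 + 1)*(x - 5/2)*(x + 1/4)*(x + 3)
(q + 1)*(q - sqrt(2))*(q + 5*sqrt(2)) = q^3 + q^2 + 4*sqrt(2)*q^2 - 10*q + 4*sqrt(2)*q - 10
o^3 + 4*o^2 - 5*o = o*(o - 1)*(o + 5)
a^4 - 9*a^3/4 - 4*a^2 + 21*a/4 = a*(a - 3)*(a - 1)*(a + 7/4)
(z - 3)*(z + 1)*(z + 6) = z^3 + 4*z^2 - 15*z - 18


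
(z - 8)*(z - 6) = z^2 - 14*z + 48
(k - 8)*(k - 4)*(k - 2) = k^3 - 14*k^2 + 56*k - 64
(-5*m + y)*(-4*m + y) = 20*m^2 - 9*m*y + y^2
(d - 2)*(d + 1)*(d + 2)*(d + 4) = d^4 + 5*d^3 - 20*d - 16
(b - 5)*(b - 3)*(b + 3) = b^3 - 5*b^2 - 9*b + 45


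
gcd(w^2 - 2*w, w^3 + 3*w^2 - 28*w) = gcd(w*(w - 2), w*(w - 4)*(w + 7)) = w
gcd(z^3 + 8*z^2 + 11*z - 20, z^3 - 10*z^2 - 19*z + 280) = z + 5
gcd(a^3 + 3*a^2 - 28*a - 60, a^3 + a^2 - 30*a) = a^2 + a - 30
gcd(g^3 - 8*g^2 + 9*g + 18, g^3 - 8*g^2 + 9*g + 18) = g^3 - 8*g^2 + 9*g + 18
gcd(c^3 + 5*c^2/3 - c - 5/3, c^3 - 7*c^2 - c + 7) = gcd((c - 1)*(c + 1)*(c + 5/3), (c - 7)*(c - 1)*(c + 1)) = c^2 - 1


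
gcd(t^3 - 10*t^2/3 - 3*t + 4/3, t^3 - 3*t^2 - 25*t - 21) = t + 1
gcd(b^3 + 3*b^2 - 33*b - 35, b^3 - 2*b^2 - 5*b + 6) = 1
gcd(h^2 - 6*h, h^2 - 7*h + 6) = h - 6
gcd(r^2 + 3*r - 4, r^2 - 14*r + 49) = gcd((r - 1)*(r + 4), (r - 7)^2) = 1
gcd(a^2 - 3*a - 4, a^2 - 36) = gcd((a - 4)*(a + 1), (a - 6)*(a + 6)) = 1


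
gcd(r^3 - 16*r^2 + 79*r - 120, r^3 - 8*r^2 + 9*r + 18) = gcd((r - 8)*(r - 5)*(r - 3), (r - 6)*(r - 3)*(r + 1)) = r - 3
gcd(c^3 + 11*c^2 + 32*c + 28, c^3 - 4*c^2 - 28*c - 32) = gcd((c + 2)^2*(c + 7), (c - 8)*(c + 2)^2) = c^2 + 4*c + 4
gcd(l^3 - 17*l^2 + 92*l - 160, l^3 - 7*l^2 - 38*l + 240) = l^2 - 13*l + 40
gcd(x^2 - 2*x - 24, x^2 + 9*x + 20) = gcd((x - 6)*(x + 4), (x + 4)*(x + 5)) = x + 4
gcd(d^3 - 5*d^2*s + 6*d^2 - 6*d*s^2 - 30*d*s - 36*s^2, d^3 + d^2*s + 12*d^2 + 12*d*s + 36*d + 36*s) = d^2 + d*s + 6*d + 6*s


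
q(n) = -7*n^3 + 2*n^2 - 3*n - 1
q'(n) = -21*n^2 + 4*n - 3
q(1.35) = -18.63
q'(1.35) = -35.87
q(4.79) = -738.80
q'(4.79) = -465.67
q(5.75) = -1282.89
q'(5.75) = -674.31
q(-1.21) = 17.96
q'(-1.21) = -38.59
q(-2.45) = 121.30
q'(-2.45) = -138.85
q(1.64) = -31.42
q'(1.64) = -52.92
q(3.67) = -331.09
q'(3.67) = -271.17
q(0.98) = -8.61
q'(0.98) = -19.25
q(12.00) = -11845.00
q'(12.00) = -2979.00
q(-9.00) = 5291.00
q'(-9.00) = -1740.00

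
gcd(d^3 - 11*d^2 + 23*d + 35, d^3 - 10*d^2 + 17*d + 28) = d^2 - 6*d - 7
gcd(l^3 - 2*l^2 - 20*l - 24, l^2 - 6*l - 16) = l + 2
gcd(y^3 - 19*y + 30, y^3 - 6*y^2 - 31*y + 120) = y^2 + 2*y - 15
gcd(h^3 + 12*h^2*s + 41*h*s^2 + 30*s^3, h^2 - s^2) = h + s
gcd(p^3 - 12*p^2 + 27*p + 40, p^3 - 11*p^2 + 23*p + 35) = p^2 - 4*p - 5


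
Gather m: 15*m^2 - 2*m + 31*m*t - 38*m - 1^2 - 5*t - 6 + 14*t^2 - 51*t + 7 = 15*m^2 + m*(31*t - 40) + 14*t^2 - 56*t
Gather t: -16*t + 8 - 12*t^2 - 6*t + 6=-12*t^2 - 22*t + 14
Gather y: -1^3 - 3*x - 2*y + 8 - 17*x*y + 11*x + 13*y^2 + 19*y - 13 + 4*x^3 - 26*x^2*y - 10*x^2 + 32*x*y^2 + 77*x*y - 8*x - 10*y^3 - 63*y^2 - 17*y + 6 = 4*x^3 - 10*x^2 - 10*y^3 + y^2*(32*x - 50) + y*(-26*x^2 + 60*x)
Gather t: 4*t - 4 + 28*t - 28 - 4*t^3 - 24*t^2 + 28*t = -4*t^3 - 24*t^2 + 60*t - 32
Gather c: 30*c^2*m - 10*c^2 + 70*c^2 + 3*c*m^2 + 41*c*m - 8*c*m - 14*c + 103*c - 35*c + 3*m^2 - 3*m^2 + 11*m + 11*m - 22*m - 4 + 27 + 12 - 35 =c^2*(30*m + 60) + c*(3*m^2 + 33*m + 54)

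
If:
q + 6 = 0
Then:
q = -6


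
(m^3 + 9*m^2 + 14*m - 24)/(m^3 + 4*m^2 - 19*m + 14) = (m^2 + 10*m + 24)/(m^2 + 5*m - 14)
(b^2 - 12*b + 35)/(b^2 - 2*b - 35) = (b - 5)/(b + 5)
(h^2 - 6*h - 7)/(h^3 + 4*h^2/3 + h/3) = 3*(h - 7)/(h*(3*h + 1))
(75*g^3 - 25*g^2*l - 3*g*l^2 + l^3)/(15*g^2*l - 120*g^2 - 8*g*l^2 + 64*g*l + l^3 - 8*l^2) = (5*g + l)/(l - 8)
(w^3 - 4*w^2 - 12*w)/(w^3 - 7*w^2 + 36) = w/(w - 3)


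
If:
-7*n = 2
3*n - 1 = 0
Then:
No Solution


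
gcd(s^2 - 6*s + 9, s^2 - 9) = s - 3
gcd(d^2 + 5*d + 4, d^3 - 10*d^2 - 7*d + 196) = d + 4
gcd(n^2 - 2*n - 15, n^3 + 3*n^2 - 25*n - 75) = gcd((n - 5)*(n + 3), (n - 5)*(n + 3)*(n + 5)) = n^2 - 2*n - 15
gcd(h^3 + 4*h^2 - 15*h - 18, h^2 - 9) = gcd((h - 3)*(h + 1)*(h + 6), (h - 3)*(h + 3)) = h - 3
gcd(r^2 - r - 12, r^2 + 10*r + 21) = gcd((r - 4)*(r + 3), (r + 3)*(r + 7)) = r + 3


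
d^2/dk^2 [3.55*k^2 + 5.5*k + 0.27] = 7.10000000000000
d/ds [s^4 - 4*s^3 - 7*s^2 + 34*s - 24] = 4*s^3 - 12*s^2 - 14*s + 34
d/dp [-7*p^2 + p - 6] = 1 - 14*p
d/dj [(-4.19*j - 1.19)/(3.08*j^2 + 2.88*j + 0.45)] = (12.9052*j^2 + 7.3304*j + 1.5417)/(9.4864*j^4 + 17.7408*j^3 + 11.0664*j^2 + 2.592*j + 0.2025)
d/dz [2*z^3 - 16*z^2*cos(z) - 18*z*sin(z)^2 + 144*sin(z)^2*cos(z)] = 16*z^2*sin(z) + 6*z^2 - 18*z*sin(2*z) - 32*z*cos(z) - 36*sin(z) + 108*sin(3*z) + 9*cos(2*z) - 9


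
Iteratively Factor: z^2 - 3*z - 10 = (z + 2)*(z - 5)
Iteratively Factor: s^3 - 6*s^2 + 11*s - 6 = (s - 1)*(s^2 - 5*s + 6) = (s - 3)*(s - 1)*(s - 2)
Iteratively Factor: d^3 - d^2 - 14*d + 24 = (d - 2)*(d^2 + d - 12) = (d - 3)*(d - 2)*(d + 4)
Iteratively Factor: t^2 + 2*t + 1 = (t + 1)*(t + 1)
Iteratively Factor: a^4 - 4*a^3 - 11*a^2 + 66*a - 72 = (a - 2)*(a^3 - 2*a^2 - 15*a + 36) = (a - 3)*(a - 2)*(a^2 + a - 12) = (a - 3)*(a - 2)*(a + 4)*(a - 3)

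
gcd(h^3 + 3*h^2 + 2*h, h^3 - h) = h^2 + h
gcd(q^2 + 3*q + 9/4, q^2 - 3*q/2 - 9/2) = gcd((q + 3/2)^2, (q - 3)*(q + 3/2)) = q + 3/2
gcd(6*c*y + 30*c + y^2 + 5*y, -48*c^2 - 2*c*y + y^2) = 6*c + y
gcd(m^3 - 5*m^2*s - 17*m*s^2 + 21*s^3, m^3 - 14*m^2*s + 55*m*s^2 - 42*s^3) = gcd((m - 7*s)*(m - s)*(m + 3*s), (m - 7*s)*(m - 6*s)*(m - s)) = m^2 - 8*m*s + 7*s^2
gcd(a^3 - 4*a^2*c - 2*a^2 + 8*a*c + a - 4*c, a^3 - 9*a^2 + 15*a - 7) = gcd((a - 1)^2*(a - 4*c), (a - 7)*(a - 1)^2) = a^2 - 2*a + 1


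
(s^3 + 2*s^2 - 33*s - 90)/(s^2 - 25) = (s^2 - 3*s - 18)/(s - 5)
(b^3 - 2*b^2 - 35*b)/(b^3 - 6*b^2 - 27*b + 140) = b/(b - 4)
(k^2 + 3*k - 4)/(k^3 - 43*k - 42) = (-k^2 - 3*k + 4)/(-k^3 + 43*k + 42)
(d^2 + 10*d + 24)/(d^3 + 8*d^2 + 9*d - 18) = (d + 4)/(d^2 + 2*d - 3)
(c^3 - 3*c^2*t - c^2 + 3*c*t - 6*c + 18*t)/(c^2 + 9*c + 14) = (c^2 - 3*c*t - 3*c + 9*t)/(c + 7)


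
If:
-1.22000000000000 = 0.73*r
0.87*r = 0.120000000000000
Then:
No Solution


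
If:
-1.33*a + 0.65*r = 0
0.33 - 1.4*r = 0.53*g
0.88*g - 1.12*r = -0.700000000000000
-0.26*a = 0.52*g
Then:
No Solution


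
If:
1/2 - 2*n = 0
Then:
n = 1/4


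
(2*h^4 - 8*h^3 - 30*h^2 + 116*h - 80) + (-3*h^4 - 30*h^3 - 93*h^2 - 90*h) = -h^4 - 38*h^3 - 123*h^2 + 26*h - 80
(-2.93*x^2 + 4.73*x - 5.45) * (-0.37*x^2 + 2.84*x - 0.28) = 1.0841*x^4 - 10.0713*x^3 + 16.2701*x^2 - 16.8024*x + 1.526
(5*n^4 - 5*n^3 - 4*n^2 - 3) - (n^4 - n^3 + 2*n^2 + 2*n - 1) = 4*n^4 - 4*n^3 - 6*n^2 - 2*n - 2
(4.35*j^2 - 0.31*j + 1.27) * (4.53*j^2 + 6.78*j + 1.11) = 19.7055*j^4 + 28.0887*j^3 + 8.4798*j^2 + 8.2665*j + 1.4097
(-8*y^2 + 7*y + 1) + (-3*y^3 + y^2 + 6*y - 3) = -3*y^3 - 7*y^2 + 13*y - 2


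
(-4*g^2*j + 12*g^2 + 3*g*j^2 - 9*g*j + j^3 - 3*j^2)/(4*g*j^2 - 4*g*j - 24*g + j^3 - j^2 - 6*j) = (-g + j)/(j + 2)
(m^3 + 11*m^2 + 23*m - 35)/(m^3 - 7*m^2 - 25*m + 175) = (m^2 + 6*m - 7)/(m^2 - 12*m + 35)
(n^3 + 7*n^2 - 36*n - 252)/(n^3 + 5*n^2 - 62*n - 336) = (n - 6)/(n - 8)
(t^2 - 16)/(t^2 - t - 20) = (t - 4)/(t - 5)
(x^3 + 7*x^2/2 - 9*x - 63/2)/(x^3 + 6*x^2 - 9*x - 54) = (x + 7/2)/(x + 6)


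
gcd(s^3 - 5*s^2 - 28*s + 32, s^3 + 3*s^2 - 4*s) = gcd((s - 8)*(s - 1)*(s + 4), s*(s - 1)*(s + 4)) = s^2 + 3*s - 4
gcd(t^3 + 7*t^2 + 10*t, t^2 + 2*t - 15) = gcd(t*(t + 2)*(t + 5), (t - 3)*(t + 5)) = t + 5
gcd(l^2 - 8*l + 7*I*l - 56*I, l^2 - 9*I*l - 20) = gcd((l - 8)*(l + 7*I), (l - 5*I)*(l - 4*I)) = 1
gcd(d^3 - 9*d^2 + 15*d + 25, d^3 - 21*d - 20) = d^2 - 4*d - 5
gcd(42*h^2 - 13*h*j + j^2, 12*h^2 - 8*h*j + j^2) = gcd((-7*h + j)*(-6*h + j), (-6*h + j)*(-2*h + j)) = 6*h - j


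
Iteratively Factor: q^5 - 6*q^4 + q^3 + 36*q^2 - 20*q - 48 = (q + 1)*(q^4 - 7*q^3 + 8*q^2 + 28*q - 48) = (q - 3)*(q + 1)*(q^3 - 4*q^2 - 4*q + 16) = (q - 3)*(q + 1)*(q + 2)*(q^2 - 6*q + 8) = (q - 3)*(q - 2)*(q + 1)*(q + 2)*(q - 4)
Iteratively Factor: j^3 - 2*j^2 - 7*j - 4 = (j - 4)*(j^2 + 2*j + 1) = (j - 4)*(j + 1)*(j + 1)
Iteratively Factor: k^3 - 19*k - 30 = (k + 2)*(k^2 - 2*k - 15) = (k - 5)*(k + 2)*(k + 3)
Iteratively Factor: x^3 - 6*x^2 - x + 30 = (x - 5)*(x^2 - x - 6) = (x - 5)*(x + 2)*(x - 3)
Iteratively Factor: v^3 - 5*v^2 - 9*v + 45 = (v - 5)*(v^2 - 9) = (v - 5)*(v + 3)*(v - 3)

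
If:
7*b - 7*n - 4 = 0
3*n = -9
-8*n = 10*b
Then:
No Solution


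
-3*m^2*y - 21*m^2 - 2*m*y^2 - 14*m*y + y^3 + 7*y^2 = (-3*m + y)*(m + y)*(y + 7)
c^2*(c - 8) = c^3 - 8*c^2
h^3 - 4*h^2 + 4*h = h*(h - 2)^2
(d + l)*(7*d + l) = 7*d^2 + 8*d*l + l^2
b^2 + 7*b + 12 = (b + 3)*(b + 4)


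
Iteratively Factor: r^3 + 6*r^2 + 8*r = (r)*(r^2 + 6*r + 8) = r*(r + 2)*(r + 4)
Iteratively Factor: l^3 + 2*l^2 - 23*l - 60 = (l + 3)*(l^2 - l - 20) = (l + 3)*(l + 4)*(l - 5)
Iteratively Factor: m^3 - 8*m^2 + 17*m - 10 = (m - 1)*(m^2 - 7*m + 10) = (m - 5)*(m - 1)*(m - 2)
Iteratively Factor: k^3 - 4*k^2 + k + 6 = (k + 1)*(k^2 - 5*k + 6) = (k - 3)*(k + 1)*(k - 2)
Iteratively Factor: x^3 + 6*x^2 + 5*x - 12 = (x - 1)*(x^2 + 7*x + 12) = (x - 1)*(x + 3)*(x + 4)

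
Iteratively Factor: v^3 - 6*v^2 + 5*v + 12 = (v + 1)*(v^2 - 7*v + 12) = (v - 3)*(v + 1)*(v - 4)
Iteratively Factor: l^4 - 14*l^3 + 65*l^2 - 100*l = (l - 4)*(l^3 - 10*l^2 + 25*l) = l*(l - 4)*(l^2 - 10*l + 25) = l*(l - 5)*(l - 4)*(l - 5)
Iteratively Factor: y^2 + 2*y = (y + 2)*(y)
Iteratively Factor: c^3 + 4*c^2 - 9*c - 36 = (c + 4)*(c^2 - 9) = (c - 3)*(c + 4)*(c + 3)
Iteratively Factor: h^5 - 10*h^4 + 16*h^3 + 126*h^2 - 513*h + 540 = (h - 3)*(h^4 - 7*h^3 - 5*h^2 + 111*h - 180) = (h - 3)^2*(h^3 - 4*h^2 - 17*h + 60) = (h - 3)^2*(h + 4)*(h^2 - 8*h + 15) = (h - 5)*(h - 3)^2*(h + 4)*(h - 3)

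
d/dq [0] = 0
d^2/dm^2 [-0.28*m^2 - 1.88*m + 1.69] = -0.560000000000000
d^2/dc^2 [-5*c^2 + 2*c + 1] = -10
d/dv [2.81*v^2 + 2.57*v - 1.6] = 5.62*v + 2.57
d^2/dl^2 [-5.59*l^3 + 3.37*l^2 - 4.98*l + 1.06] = 6.74 - 33.54*l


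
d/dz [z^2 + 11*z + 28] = 2*z + 11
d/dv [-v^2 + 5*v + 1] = 5 - 2*v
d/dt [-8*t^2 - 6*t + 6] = -16*t - 6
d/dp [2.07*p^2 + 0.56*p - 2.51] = 4.14*p + 0.56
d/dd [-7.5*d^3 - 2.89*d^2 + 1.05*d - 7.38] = -22.5*d^2 - 5.78*d + 1.05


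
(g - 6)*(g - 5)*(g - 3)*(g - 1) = g^4 - 15*g^3 + 77*g^2 - 153*g + 90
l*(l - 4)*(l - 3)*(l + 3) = l^4 - 4*l^3 - 9*l^2 + 36*l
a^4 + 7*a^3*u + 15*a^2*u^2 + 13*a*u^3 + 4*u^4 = (a + u)^3*(a + 4*u)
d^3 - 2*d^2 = d^2*(d - 2)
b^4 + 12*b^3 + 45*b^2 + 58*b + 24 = (b + 1)^2*(b + 4)*(b + 6)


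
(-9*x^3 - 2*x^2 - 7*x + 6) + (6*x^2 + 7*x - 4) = -9*x^3 + 4*x^2 + 2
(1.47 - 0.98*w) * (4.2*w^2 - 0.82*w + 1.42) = -4.116*w^3 + 6.9776*w^2 - 2.597*w + 2.0874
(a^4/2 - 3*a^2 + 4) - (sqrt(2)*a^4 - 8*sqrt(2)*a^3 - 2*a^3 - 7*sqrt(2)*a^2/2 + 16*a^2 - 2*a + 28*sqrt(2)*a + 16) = -sqrt(2)*a^4 + a^4/2 + 2*a^3 + 8*sqrt(2)*a^3 - 19*a^2 + 7*sqrt(2)*a^2/2 - 28*sqrt(2)*a + 2*a - 12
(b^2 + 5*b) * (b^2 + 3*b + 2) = b^4 + 8*b^3 + 17*b^2 + 10*b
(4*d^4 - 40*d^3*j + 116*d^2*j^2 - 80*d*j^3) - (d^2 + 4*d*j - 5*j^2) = 4*d^4 - 40*d^3*j + 116*d^2*j^2 - d^2 - 80*d*j^3 - 4*d*j + 5*j^2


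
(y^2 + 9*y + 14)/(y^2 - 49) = (y + 2)/(y - 7)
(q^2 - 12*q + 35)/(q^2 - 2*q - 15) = (q - 7)/(q + 3)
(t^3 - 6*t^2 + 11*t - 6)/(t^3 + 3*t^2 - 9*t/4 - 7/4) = 4*(t^2 - 5*t + 6)/(4*t^2 + 16*t + 7)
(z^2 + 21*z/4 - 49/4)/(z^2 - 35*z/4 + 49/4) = (z + 7)/(z - 7)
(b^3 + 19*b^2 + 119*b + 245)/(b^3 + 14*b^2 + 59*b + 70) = (b + 7)/(b + 2)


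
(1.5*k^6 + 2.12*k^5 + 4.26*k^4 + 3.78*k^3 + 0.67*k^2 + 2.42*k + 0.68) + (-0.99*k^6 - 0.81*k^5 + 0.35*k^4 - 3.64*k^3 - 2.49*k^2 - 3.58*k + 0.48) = 0.51*k^6 + 1.31*k^5 + 4.61*k^4 + 0.14*k^3 - 1.82*k^2 - 1.16*k + 1.16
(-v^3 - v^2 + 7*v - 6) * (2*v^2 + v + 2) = -2*v^5 - 3*v^4 + 11*v^3 - 7*v^2 + 8*v - 12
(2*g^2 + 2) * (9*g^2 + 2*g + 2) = 18*g^4 + 4*g^3 + 22*g^2 + 4*g + 4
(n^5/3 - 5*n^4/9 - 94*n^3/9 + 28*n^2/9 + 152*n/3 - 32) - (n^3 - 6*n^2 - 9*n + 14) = n^5/3 - 5*n^4/9 - 103*n^3/9 + 82*n^2/9 + 179*n/3 - 46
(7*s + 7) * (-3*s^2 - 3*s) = -21*s^3 - 42*s^2 - 21*s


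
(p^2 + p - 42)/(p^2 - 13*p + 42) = (p + 7)/(p - 7)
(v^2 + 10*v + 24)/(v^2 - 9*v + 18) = (v^2 + 10*v + 24)/(v^2 - 9*v + 18)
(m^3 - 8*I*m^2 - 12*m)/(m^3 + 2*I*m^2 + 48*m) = (m - 2*I)/(m + 8*I)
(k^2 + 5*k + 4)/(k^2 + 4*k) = (k + 1)/k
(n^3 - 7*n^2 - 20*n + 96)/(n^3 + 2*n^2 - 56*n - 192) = (n - 3)/(n + 6)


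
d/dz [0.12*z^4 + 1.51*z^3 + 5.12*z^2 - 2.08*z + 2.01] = 0.48*z^3 + 4.53*z^2 + 10.24*z - 2.08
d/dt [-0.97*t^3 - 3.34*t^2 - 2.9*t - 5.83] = -2.91*t^2 - 6.68*t - 2.9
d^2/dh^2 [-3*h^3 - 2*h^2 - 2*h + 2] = -18*h - 4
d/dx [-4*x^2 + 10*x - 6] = 10 - 8*x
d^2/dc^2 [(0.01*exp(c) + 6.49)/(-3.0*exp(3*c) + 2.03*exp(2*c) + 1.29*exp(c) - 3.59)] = (-0.36*exp(6*c) - 525.5073*exp(5*c) + 434.569091*exp(4*c) - 55.319677*exp(3*c) + 577.652349*exp(2*c) - 200.035012*exp(c) - 30.18472)*exp(c)/(27.0*exp(9*c) - 54.81*exp(8*c) + 2.25809999999999*exp(7*c) + 135.701173*exp(6*c) - 132.149583*exp(5*c) - 49.112076*exp(4*c) + 170.253009*exp(3*c) - 60.566172*exp(2*c) - 49.876947*exp(c) + 46.268279)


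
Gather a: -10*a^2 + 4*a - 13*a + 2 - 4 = -10*a^2 - 9*a - 2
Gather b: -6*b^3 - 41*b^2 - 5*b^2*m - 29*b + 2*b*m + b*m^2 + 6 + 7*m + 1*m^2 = -6*b^3 + b^2*(-5*m - 41) + b*(m^2 + 2*m - 29) + m^2 + 7*m + 6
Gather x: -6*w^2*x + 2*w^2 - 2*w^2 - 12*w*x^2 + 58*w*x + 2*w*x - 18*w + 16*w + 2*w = -12*w*x^2 + x*(-6*w^2 + 60*w)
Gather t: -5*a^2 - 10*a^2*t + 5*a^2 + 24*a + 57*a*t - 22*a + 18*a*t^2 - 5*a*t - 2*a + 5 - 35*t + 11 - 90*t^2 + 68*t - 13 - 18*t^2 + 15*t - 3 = t^2*(18*a - 108) + t*(-10*a^2 + 52*a + 48)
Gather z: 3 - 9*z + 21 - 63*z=24 - 72*z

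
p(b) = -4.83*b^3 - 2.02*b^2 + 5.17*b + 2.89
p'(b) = -14.49*b^2 - 4.04*b + 5.17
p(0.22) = 3.88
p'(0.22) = 3.58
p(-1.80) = 15.21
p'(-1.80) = -34.51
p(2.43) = -65.78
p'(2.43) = -90.21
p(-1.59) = 8.98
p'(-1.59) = -25.04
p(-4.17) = 296.44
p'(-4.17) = -229.95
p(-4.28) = 322.44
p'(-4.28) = -242.97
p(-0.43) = 0.68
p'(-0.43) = 4.23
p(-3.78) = 215.35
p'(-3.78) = -186.60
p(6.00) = -1082.09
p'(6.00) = -540.71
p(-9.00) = 3313.81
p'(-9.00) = -1132.16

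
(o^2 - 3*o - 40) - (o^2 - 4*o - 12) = o - 28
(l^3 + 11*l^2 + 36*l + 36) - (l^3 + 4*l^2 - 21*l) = 7*l^2 + 57*l + 36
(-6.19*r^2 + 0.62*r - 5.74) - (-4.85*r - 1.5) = -6.19*r^2 + 5.47*r - 4.24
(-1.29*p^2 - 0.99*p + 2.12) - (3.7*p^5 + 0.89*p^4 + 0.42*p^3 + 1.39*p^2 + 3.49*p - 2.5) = -3.7*p^5 - 0.89*p^4 - 0.42*p^3 - 2.68*p^2 - 4.48*p + 4.62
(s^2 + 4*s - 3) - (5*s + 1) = s^2 - s - 4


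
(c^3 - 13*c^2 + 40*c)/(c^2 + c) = (c^2 - 13*c + 40)/(c + 1)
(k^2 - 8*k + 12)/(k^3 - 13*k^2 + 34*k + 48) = (k - 2)/(k^2 - 7*k - 8)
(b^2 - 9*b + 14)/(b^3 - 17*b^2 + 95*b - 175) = (b - 2)/(b^2 - 10*b + 25)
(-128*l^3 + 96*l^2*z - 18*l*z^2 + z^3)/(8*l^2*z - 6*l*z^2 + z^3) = (64*l^2 - 16*l*z + z^2)/(z*(-4*l + z))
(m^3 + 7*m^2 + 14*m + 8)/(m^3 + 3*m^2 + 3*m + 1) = (m^2 + 6*m + 8)/(m^2 + 2*m + 1)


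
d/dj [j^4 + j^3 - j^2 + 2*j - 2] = 4*j^3 + 3*j^2 - 2*j + 2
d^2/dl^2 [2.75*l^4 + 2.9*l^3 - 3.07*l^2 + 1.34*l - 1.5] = 33.0*l^2 + 17.4*l - 6.14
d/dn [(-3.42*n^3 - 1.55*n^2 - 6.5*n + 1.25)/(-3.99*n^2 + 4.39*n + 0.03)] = (13.6458*n^4 - 30.0276*n^3 - 33.0473*n^2 + 9.882*n - 5.6825)/(15.9201*n^4 - 35.0322*n^3 + 19.0327*n^2 + 0.2634*n + 0.0009)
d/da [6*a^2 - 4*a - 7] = 12*a - 4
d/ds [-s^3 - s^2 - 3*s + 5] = -3*s^2 - 2*s - 3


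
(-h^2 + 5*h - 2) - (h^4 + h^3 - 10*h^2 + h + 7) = -h^4 - h^3 + 9*h^2 + 4*h - 9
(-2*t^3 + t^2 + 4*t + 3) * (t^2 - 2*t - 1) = -2*t^5 + 5*t^4 + 4*t^3 - 6*t^2 - 10*t - 3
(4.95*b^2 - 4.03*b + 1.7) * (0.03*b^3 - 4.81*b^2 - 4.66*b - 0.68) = 0.1485*b^5 - 23.9304*b^4 - 3.6317*b^3 + 7.2368*b^2 - 5.1816*b - 1.156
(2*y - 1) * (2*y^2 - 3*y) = 4*y^3 - 8*y^2 + 3*y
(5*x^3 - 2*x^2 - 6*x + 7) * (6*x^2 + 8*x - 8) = 30*x^5 + 28*x^4 - 92*x^3 + 10*x^2 + 104*x - 56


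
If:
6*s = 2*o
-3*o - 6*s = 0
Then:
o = 0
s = 0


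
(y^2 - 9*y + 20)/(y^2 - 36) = (y^2 - 9*y + 20)/(y^2 - 36)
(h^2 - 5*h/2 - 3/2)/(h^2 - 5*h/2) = (2*h^2 - 5*h - 3)/(h*(2*h - 5))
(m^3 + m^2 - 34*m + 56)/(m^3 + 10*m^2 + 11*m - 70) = (m - 4)/(m + 5)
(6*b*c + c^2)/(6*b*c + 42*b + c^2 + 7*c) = c/(c + 7)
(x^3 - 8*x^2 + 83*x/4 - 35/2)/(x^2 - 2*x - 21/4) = (2*x^2 - 9*x + 10)/(2*x + 3)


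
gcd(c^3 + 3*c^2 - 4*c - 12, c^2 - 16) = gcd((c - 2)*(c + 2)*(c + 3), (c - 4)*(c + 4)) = 1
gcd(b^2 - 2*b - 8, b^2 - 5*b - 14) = b + 2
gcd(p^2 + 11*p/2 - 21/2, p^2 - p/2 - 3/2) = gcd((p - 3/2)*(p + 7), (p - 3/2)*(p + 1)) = p - 3/2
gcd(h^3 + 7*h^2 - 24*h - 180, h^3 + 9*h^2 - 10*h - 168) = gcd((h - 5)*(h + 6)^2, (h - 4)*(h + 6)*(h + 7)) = h + 6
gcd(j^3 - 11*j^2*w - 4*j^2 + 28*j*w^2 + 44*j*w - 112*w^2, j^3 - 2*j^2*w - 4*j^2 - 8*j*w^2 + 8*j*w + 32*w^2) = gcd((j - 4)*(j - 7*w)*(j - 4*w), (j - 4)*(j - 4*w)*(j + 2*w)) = -j^2 + 4*j*w + 4*j - 16*w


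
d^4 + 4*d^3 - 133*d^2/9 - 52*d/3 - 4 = (d - 3)*(d + 1/3)*(d + 2/3)*(d + 6)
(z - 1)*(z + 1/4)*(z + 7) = z^3 + 25*z^2/4 - 11*z/2 - 7/4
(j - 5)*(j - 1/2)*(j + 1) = j^3 - 9*j^2/2 - 3*j + 5/2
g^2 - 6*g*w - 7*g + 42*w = (g - 7)*(g - 6*w)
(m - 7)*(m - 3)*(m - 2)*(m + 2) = m^4 - 10*m^3 + 17*m^2 + 40*m - 84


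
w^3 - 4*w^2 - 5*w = w*(w - 5)*(w + 1)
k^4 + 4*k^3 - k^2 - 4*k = k*(k - 1)*(k + 1)*(k + 4)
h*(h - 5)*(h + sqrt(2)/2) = h^3 - 5*h^2 + sqrt(2)*h^2/2 - 5*sqrt(2)*h/2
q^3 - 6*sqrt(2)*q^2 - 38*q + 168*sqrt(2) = (q - 7*sqrt(2))*(q - 3*sqrt(2))*(q + 4*sqrt(2))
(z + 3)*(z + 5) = z^2 + 8*z + 15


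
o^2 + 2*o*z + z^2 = (o + z)^2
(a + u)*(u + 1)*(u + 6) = a*u^2 + 7*a*u + 6*a + u^3 + 7*u^2 + 6*u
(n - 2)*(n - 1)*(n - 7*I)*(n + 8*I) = n^4 - 3*n^3 + I*n^3 + 58*n^2 - 3*I*n^2 - 168*n + 2*I*n + 112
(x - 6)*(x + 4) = x^2 - 2*x - 24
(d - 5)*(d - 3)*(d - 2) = d^3 - 10*d^2 + 31*d - 30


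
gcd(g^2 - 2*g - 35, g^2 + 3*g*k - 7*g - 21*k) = g - 7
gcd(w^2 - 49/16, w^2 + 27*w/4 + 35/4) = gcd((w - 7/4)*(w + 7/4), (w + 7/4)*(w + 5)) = w + 7/4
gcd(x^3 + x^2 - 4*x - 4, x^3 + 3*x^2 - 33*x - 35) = x + 1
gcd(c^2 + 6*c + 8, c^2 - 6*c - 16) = c + 2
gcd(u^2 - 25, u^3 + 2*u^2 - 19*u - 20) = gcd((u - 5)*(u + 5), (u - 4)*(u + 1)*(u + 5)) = u + 5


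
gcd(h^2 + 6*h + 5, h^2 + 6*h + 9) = 1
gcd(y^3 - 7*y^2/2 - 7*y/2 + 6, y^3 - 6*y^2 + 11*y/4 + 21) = y^2 - 5*y/2 - 6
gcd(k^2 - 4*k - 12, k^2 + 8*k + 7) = 1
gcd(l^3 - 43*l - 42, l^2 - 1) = l + 1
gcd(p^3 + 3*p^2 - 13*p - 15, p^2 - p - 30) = p + 5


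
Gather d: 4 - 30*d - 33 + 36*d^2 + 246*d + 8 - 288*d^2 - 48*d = -252*d^2 + 168*d - 21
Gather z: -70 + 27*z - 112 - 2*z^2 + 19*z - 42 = -2*z^2 + 46*z - 224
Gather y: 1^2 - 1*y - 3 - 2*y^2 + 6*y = -2*y^2 + 5*y - 2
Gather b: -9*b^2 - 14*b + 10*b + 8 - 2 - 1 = -9*b^2 - 4*b + 5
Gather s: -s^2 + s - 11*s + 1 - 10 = -s^2 - 10*s - 9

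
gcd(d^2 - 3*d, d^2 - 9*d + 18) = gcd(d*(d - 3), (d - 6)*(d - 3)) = d - 3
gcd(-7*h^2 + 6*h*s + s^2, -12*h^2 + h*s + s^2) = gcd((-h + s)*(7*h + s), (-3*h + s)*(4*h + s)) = 1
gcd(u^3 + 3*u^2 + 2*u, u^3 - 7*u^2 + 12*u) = u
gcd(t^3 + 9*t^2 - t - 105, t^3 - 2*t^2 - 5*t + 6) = t - 3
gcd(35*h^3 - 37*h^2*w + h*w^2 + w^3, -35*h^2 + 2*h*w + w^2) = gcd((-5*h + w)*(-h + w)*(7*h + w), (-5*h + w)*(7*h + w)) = -35*h^2 + 2*h*w + w^2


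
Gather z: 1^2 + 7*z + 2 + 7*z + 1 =14*z + 4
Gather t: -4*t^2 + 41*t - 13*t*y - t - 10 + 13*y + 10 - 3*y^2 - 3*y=-4*t^2 + t*(40 - 13*y) - 3*y^2 + 10*y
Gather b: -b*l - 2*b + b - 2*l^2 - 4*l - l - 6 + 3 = b*(-l - 1) - 2*l^2 - 5*l - 3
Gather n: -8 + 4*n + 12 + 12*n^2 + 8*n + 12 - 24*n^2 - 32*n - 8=-12*n^2 - 20*n + 8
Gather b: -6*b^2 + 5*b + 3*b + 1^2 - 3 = -6*b^2 + 8*b - 2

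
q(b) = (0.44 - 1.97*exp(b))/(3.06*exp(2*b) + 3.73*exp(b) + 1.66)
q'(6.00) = 0.00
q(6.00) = 0.00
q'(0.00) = -0.02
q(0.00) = -0.18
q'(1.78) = 0.07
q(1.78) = -0.09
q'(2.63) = 0.04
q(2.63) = -0.04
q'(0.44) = 0.04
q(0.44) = -0.18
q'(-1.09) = -0.16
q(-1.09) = -0.07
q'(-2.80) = -0.09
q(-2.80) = 0.17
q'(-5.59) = -0.01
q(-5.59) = 0.26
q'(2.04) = 0.06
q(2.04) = -0.07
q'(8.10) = 0.00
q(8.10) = -0.00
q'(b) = (0.44 - 1.97*exp(b))*(-6.12*exp(2*b) - 3.73*exp(b))/(3.06*exp(2*b) + 3.73*exp(b) + 1.66)^2 - 1.97*exp(b)/(3.06*exp(2*b) + 3.73*exp(b) + 1.66) = (6.0282*exp(2*b) - 2.6928*exp(b) - 4.9114)*exp(b)/(9.3636*exp(4*b) + 22.8276*exp(3*b) + 24.0721*exp(2*b) + 12.3836*exp(b) + 2.7556)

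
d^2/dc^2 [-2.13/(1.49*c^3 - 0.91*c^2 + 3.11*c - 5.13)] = ((19.0422*c - 3.8766)*(1.49*c^3 - 0.91*c^2 + 3.11*c - 5.13) - 2.13*(4.47*c^2 - 1.82*c + 3.11)*(8.94*c^2 - 3.64*c + 6.22))/(1.49*c^3 - 0.91*c^2 + 3.11*c - 5.13)^3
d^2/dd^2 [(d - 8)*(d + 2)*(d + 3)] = 6*d - 6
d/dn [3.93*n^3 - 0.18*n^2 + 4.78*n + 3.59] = 11.79*n^2 - 0.36*n + 4.78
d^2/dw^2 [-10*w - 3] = 0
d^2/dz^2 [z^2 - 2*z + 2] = 2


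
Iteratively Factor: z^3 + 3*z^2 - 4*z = (z + 4)*(z^2 - z) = z*(z + 4)*(z - 1)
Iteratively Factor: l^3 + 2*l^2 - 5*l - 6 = (l - 2)*(l^2 + 4*l + 3) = (l - 2)*(l + 1)*(l + 3)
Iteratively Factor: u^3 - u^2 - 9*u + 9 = (u - 1)*(u^2 - 9) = (u - 3)*(u - 1)*(u + 3)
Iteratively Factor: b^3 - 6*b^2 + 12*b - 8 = (b - 2)*(b^2 - 4*b + 4) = (b - 2)^2*(b - 2)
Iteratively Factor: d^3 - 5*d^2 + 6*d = (d - 3)*(d^2 - 2*d) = d*(d - 3)*(d - 2)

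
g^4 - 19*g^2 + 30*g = g*(g - 3)*(g - 2)*(g + 5)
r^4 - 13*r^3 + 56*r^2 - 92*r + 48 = (r - 6)*(r - 4)*(r - 2)*(r - 1)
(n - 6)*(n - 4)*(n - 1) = n^3 - 11*n^2 + 34*n - 24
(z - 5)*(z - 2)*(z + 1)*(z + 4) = z^4 - 2*z^3 - 21*z^2 + 22*z + 40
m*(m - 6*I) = m^2 - 6*I*m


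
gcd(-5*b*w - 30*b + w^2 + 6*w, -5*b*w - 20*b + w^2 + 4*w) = -5*b + w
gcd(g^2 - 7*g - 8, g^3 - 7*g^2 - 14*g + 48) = g - 8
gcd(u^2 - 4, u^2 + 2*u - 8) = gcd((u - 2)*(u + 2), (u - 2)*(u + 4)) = u - 2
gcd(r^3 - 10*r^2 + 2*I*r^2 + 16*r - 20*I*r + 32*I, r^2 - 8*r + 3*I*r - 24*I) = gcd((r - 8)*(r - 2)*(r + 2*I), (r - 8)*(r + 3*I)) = r - 8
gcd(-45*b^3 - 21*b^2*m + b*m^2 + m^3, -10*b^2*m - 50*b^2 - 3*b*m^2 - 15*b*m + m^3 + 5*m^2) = 5*b - m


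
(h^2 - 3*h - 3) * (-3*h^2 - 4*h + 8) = -3*h^4 + 5*h^3 + 29*h^2 - 12*h - 24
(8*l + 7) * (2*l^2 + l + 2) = 16*l^3 + 22*l^2 + 23*l + 14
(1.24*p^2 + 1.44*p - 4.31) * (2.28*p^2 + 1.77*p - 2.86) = 2.8272*p^4 + 5.478*p^3 - 10.8244*p^2 - 11.7471*p + 12.3266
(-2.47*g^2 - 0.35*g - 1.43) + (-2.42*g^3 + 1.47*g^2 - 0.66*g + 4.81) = -2.42*g^3 - 1.0*g^2 - 1.01*g + 3.38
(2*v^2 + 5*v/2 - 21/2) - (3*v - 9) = 2*v^2 - v/2 - 3/2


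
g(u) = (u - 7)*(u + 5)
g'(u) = 2*u - 2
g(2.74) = -32.97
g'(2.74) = 3.48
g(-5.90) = 11.61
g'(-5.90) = -13.80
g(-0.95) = -32.20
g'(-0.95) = -3.90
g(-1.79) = -28.22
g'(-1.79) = -5.58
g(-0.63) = -33.34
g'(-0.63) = -3.26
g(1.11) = -35.99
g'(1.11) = 0.22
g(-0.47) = -33.84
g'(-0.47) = -2.94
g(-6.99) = 27.84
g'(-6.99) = -15.98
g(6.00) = -11.00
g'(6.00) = 10.00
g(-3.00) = -20.00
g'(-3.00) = -8.00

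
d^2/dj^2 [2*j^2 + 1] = 4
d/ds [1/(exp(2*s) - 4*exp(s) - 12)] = 2*(2 - exp(s))*exp(s)/(-exp(2*s) + 4*exp(s) + 12)^2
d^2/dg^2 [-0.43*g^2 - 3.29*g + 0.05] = -0.860000000000000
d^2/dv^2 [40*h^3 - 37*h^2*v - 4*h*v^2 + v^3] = -8*h + 6*v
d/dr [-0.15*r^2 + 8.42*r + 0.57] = 8.42 - 0.3*r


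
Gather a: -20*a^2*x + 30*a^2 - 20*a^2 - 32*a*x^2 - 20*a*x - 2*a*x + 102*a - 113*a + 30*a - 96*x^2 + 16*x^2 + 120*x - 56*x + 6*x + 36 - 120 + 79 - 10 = a^2*(10 - 20*x) + a*(-32*x^2 - 22*x + 19) - 80*x^2 + 70*x - 15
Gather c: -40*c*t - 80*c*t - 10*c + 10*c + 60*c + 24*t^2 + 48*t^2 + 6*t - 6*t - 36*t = c*(60 - 120*t) + 72*t^2 - 36*t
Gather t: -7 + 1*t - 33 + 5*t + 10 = 6*t - 30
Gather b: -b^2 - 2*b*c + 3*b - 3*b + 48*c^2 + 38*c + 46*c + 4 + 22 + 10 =-b^2 - 2*b*c + 48*c^2 + 84*c + 36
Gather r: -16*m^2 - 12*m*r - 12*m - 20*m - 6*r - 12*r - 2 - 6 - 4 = -16*m^2 - 32*m + r*(-12*m - 18) - 12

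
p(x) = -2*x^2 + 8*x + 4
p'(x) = 8 - 4*x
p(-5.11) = -89.10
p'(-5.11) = 28.44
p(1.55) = 11.60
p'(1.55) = 1.80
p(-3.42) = -46.75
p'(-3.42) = 21.68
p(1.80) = 11.92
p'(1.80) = 0.80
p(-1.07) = -6.85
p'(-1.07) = 12.28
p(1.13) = 10.49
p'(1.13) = 3.48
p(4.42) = 0.29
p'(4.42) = -9.68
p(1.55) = 11.60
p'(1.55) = 1.80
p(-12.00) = -380.00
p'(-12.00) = 56.00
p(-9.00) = -230.00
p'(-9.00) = 44.00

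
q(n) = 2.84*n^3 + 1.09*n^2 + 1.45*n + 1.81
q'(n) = 8.52*n^2 + 2.18*n + 1.45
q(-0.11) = 1.66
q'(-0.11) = 1.31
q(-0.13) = 1.63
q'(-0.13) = 1.31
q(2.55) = 59.69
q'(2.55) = 62.41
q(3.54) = 146.59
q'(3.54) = 115.94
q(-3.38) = -100.30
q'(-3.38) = 91.42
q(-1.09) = -2.15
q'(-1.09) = 9.20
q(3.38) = 128.83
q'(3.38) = 106.15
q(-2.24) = -27.89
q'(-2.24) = 39.32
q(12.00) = 5083.69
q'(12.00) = 1254.49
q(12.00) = 5083.69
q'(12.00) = 1254.49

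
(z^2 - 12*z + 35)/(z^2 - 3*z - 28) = (z - 5)/(z + 4)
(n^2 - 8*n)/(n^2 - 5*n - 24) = n/(n + 3)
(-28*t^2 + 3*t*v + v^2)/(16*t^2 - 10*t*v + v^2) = (-28*t^2 + 3*t*v + v^2)/(16*t^2 - 10*t*v + v^2)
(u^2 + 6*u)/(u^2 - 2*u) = (u + 6)/(u - 2)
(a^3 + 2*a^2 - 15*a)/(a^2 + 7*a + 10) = a*(a - 3)/(a + 2)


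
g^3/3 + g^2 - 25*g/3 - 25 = (g/3 + 1)*(g - 5)*(g + 5)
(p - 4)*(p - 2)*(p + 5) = p^3 - p^2 - 22*p + 40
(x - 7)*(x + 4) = x^2 - 3*x - 28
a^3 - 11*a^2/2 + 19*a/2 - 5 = (a - 5/2)*(a - 2)*(a - 1)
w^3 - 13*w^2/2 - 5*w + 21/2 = (w - 7)*(w - 1)*(w + 3/2)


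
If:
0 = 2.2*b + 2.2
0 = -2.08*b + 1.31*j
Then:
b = -1.00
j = -1.59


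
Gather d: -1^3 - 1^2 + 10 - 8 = 0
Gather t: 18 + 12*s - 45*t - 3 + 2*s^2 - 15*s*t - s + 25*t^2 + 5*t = 2*s^2 + 11*s + 25*t^2 + t*(-15*s - 40) + 15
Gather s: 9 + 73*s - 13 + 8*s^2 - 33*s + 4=8*s^2 + 40*s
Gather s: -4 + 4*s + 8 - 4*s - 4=0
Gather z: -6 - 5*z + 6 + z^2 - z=z^2 - 6*z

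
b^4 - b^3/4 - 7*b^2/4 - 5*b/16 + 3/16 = (b - 3/2)*(b - 1/4)*(b + 1/2)*(b + 1)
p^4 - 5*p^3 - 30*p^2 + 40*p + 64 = (p - 8)*(p - 2)*(p + 1)*(p + 4)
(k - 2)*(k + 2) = k^2 - 4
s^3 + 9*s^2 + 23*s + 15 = (s + 1)*(s + 3)*(s + 5)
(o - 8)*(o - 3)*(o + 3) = o^3 - 8*o^2 - 9*o + 72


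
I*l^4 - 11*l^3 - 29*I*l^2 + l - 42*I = (l + 2*I)*(l + 3*I)*(l + 7*I)*(I*l + 1)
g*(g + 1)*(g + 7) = g^3 + 8*g^2 + 7*g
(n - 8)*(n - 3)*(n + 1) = n^3 - 10*n^2 + 13*n + 24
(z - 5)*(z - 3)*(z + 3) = z^3 - 5*z^2 - 9*z + 45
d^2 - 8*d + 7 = (d - 7)*(d - 1)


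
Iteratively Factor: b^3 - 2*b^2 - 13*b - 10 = (b - 5)*(b^2 + 3*b + 2) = (b - 5)*(b + 2)*(b + 1)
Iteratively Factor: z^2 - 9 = (z + 3)*(z - 3)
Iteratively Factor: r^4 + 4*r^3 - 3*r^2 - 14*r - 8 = (r - 2)*(r^3 + 6*r^2 + 9*r + 4) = (r - 2)*(r + 1)*(r^2 + 5*r + 4) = (r - 2)*(r + 1)*(r + 4)*(r + 1)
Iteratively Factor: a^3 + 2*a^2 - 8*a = (a - 2)*(a^2 + 4*a) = a*(a - 2)*(a + 4)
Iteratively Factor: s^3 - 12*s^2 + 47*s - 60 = (s - 4)*(s^2 - 8*s + 15) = (s - 4)*(s - 3)*(s - 5)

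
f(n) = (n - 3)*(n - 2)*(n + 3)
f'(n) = (n - 3)*(n - 2) + (n - 3)*(n + 3) + (n - 2)*(n + 3) = 3*n^2 - 4*n - 9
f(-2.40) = 14.26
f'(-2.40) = 17.88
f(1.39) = 4.31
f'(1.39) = -8.76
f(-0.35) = 20.86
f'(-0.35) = -7.23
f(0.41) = 14.04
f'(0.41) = -10.14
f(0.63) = 11.79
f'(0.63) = -10.33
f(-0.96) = 23.91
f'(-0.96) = -2.40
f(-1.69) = 22.67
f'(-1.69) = 6.33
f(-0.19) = 19.63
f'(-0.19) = -8.13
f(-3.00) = 0.00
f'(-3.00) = 30.00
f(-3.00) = 0.00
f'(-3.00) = 30.00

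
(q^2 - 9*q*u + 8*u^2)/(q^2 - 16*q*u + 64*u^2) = (q - u)/(q - 8*u)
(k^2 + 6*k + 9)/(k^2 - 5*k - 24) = (k + 3)/(k - 8)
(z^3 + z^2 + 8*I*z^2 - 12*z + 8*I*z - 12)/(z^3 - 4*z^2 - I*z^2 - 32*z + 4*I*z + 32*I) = (z^3 + z^2*(1 + 8*I) + z*(-12 + 8*I) - 12)/(z^3 + z^2*(-4 - I) + z*(-32 + 4*I) + 32*I)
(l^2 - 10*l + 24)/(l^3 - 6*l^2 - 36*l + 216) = (l - 4)/(l^2 - 36)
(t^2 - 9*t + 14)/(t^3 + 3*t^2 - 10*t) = (t - 7)/(t*(t + 5))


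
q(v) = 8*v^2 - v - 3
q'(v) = 16*v - 1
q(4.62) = 163.14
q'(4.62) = 72.92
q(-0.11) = -2.79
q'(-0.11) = -2.76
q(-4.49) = 162.77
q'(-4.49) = -72.84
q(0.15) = -2.97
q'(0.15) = 1.40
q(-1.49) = 16.25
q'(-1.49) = -24.84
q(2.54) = 46.07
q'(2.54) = 39.64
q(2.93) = 62.75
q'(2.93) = 45.88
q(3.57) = 95.39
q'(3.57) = 56.12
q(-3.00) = 72.00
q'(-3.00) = -49.00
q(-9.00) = 654.00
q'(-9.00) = -145.00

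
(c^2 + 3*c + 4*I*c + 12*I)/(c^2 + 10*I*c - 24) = (c + 3)/(c + 6*I)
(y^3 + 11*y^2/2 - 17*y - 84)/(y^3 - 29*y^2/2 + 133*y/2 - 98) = (2*y^2 + 19*y + 42)/(2*y^2 - 21*y + 49)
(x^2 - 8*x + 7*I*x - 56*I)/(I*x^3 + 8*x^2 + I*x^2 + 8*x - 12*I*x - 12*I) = (-I*x^2 + x*(7 + 8*I) - 56)/(x^3 + x^2*(1 - 8*I) + x*(-12 - 8*I) - 12)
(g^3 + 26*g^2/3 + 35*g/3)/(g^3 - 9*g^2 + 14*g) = (3*g^2 + 26*g + 35)/(3*(g^2 - 9*g + 14))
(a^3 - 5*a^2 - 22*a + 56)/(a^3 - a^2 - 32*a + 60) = (a^2 - 3*a - 28)/(a^2 + a - 30)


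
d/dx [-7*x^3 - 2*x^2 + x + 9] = -21*x^2 - 4*x + 1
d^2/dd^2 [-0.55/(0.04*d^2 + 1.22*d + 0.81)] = (0.00176*d^2 + 0.05368*d - 0.55*(0.08*d + 1.22)*(0.16*d + 2.44) + 0.03564)/(0.04*d^2 + 1.22*d + 0.81)^3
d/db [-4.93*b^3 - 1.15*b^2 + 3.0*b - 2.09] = -14.79*b^2 - 2.3*b + 3.0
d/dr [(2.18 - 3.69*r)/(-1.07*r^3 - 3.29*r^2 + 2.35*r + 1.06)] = (-7.8966*r^3 - 5.1423*r^2 + 14.3444*r - 9.0344)/(1.1449*r^6 + 7.0406*r^5 + 5.7951*r^4 - 17.7314*r^3 - 1.4523*r^2 + 4.982*r + 1.1236)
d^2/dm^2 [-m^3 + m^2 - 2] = 2 - 6*m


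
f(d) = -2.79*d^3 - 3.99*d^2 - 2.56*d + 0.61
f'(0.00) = -2.56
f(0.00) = 0.61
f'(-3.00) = -53.95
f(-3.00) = 47.71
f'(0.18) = -4.27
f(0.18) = 0.00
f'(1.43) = -31.09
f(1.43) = -19.37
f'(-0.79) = -1.48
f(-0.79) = 1.52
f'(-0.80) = -1.53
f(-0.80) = 1.53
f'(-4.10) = -110.54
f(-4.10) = 136.32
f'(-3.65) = -84.94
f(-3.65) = 92.47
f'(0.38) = -6.80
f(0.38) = -1.09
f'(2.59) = -79.37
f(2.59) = -81.26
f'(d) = -8.37*d^2 - 7.98*d - 2.56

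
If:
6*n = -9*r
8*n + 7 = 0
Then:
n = -7/8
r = 7/12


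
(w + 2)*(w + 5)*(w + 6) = w^3 + 13*w^2 + 52*w + 60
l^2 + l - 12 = (l - 3)*(l + 4)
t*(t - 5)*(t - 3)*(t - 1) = t^4 - 9*t^3 + 23*t^2 - 15*t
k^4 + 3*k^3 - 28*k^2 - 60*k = k*(k - 5)*(k + 2)*(k + 6)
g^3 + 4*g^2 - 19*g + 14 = (g - 2)*(g - 1)*(g + 7)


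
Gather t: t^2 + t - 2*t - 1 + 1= t^2 - t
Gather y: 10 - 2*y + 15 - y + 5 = 30 - 3*y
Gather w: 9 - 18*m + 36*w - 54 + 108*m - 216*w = 90*m - 180*w - 45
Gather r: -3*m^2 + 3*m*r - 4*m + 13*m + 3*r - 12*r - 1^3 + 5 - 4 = -3*m^2 + 9*m + r*(3*m - 9)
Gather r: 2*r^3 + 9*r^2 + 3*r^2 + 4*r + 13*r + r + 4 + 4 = 2*r^3 + 12*r^2 + 18*r + 8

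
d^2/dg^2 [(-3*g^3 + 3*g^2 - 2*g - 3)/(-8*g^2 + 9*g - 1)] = 2*(131*g^3 + 567*g^2 - 687*g + 234)/(512*g^6 - 1728*g^5 + 2136*g^4 - 1161*g^3 + 267*g^2 - 27*g + 1)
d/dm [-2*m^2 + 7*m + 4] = 7 - 4*m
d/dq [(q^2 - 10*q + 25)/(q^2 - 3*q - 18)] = (7*q^2 - 86*q + 255)/(q^4 - 6*q^3 - 27*q^2 + 108*q + 324)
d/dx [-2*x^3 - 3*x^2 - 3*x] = -6*x^2 - 6*x - 3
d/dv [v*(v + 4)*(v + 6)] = 3*v^2 + 20*v + 24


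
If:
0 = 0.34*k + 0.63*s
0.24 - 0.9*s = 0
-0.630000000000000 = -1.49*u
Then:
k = -0.49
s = 0.27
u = 0.42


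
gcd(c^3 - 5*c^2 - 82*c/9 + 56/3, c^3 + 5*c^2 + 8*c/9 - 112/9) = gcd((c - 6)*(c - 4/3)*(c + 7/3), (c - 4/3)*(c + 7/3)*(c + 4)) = c^2 + c - 28/9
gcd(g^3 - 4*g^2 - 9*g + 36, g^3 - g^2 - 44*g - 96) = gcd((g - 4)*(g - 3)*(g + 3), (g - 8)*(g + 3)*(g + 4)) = g + 3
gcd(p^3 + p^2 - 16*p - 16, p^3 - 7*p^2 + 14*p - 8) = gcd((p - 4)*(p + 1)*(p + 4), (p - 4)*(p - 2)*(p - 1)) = p - 4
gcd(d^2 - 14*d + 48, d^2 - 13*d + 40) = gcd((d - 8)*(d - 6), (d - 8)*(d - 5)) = d - 8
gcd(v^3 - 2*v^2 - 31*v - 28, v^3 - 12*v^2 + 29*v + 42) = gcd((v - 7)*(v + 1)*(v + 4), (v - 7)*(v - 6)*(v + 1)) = v^2 - 6*v - 7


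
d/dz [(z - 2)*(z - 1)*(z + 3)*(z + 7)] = 4*z^3 + 21*z^2 - 14*z - 43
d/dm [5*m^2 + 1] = 10*m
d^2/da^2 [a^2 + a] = 2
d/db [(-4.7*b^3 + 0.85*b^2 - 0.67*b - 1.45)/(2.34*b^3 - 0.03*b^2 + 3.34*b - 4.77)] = (-1.848*b^4 - 28.2604*b^3 + 80.2549*b^2 - 8.196*b + 8.0389)/(5.4756*b^6 - 0.1404*b^5 + 15.6321*b^4 - 22.524*b^3 + 11.4418*b^2 - 31.8636*b + 22.7529)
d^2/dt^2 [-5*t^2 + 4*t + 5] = -10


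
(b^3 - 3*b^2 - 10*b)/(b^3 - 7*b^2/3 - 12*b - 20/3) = 3*b/(3*b + 2)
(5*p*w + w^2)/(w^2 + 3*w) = (5*p + w)/(w + 3)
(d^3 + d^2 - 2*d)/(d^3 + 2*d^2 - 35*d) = (d^2 + d - 2)/(d^2 + 2*d - 35)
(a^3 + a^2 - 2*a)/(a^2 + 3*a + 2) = a*(a - 1)/(a + 1)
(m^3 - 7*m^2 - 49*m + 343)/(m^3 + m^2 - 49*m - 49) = (m - 7)/(m + 1)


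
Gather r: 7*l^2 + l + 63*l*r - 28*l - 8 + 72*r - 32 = 7*l^2 - 27*l + r*(63*l + 72) - 40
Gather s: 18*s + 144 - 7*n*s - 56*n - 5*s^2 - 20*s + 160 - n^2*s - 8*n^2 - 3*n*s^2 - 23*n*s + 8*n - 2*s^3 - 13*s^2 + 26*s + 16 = -8*n^2 - 48*n - 2*s^3 + s^2*(-3*n - 18) + s*(-n^2 - 30*n + 24) + 320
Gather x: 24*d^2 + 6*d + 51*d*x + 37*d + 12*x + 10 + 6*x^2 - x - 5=24*d^2 + 43*d + 6*x^2 + x*(51*d + 11) + 5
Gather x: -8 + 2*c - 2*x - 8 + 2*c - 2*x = 4*c - 4*x - 16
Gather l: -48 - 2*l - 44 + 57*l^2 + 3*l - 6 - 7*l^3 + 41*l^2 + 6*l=-7*l^3 + 98*l^2 + 7*l - 98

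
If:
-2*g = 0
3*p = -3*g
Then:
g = 0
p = 0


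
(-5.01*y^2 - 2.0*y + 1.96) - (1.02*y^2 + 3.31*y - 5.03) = -6.03*y^2 - 5.31*y + 6.99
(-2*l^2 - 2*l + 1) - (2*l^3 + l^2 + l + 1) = -2*l^3 - 3*l^2 - 3*l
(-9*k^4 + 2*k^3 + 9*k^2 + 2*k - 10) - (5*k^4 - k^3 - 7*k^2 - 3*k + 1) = -14*k^4 + 3*k^3 + 16*k^2 + 5*k - 11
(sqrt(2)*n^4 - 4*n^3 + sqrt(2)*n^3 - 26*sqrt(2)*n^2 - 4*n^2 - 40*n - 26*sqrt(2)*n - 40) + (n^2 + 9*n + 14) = sqrt(2)*n^4 - 4*n^3 + sqrt(2)*n^3 - 26*sqrt(2)*n^2 - 3*n^2 - 26*sqrt(2)*n - 31*n - 26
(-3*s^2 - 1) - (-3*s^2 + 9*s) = -9*s - 1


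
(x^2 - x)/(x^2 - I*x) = (x - 1)/(x - I)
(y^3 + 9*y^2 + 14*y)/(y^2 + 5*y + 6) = y*(y + 7)/(y + 3)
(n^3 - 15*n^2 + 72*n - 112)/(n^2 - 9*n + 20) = (n^2 - 11*n + 28)/(n - 5)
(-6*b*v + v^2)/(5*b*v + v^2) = (-6*b + v)/(5*b + v)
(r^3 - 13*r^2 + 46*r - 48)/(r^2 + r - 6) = (r^2 - 11*r + 24)/(r + 3)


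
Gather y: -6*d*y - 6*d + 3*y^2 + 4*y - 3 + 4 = -6*d + 3*y^2 + y*(4 - 6*d) + 1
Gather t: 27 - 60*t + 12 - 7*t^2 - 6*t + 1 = -7*t^2 - 66*t + 40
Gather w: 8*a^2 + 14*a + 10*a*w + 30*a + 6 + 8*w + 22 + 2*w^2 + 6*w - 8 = 8*a^2 + 44*a + 2*w^2 + w*(10*a + 14) + 20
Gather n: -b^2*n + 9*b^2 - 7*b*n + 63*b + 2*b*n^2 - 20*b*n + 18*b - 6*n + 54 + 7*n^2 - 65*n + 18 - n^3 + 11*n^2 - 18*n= 9*b^2 + 81*b - n^3 + n^2*(2*b + 18) + n*(-b^2 - 27*b - 89) + 72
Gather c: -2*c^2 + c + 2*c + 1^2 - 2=-2*c^2 + 3*c - 1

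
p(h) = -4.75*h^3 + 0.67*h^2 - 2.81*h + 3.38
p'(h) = -14.25*h^2 + 1.34*h - 2.81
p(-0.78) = 8.23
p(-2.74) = 113.82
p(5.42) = -748.46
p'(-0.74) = -11.60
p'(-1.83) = -52.98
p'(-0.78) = -12.52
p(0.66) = 0.45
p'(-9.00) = -1169.12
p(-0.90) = 9.91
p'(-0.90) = -15.56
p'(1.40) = -28.86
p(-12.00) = 8341.58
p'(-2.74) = -113.46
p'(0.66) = -8.13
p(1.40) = -12.27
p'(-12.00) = -2070.89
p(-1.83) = 39.88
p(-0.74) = 7.75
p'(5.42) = -414.16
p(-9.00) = 3545.69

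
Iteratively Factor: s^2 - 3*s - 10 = (s + 2)*(s - 5)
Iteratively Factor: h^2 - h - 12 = (h - 4)*(h + 3)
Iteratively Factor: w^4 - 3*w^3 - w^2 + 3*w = (w)*(w^3 - 3*w^2 - w + 3) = w*(w - 3)*(w^2 - 1) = w*(w - 3)*(w + 1)*(w - 1)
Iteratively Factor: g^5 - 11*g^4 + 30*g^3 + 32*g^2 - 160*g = (g + 2)*(g^4 - 13*g^3 + 56*g^2 - 80*g) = (g - 4)*(g + 2)*(g^3 - 9*g^2 + 20*g) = (g - 5)*(g - 4)*(g + 2)*(g^2 - 4*g) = (g - 5)*(g - 4)^2*(g + 2)*(g)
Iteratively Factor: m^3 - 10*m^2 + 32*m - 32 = (m - 2)*(m^2 - 8*m + 16) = (m - 4)*(m - 2)*(m - 4)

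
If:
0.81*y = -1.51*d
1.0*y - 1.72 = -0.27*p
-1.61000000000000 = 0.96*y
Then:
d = 0.90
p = 12.58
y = -1.68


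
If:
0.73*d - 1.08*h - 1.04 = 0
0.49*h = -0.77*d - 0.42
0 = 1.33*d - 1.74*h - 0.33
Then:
No Solution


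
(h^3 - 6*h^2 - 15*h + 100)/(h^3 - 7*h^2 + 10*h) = (h^2 - h - 20)/(h*(h - 2))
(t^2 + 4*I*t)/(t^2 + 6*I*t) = (t + 4*I)/(t + 6*I)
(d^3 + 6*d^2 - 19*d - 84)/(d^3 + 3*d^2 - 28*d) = (d + 3)/d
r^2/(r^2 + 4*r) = r/(r + 4)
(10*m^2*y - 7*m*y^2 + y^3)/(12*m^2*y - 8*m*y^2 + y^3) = (-5*m + y)/(-6*m + y)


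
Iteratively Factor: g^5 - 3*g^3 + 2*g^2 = (g - 1)*(g^4 + g^3 - 2*g^2) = g*(g - 1)*(g^3 + g^2 - 2*g) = g^2*(g - 1)*(g^2 + g - 2) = g^2*(g - 1)^2*(g + 2)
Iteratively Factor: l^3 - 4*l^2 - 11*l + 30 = (l + 3)*(l^2 - 7*l + 10) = (l - 2)*(l + 3)*(l - 5)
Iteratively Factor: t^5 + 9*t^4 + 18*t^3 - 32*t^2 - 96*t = (t + 4)*(t^4 + 5*t^3 - 2*t^2 - 24*t) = (t + 4)^2*(t^3 + t^2 - 6*t) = (t + 3)*(t + 4)^2*(t^2 - 2*t) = t*(t + 3)*(t + 4)^2*(t - 2)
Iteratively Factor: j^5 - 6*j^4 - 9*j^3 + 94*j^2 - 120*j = (j - 3)*(j^4 - 3*j^3 - 18*j^2 + 40*j) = j*(j - 3)*(j^3 - 3*j^2 - 18*j + 40) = j*(j - 5)*(j - 3)*(j^2 + 2*j - 8) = j*(j - 5)*(j - 3)*(j - 2)*(j + 4)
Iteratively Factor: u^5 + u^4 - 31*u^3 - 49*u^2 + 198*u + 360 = (u + 2)*(u^4 - u^3 - 29*u^2 + 9*u + 180) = (u + 2)*(u + 3)*(u^3 - 4*u^2 - 17*u + 60) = (u + 2)*(u + 3)*(u + 4)*(u^2 - 8*u + 15) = (u - 3)*(u + 2)*(u + 3)*(u + 4)*(u - 5)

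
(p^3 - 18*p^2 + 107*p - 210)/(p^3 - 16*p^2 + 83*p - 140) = (p - 6)/(p - 4)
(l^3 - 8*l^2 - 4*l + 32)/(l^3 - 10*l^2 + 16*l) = (l + 2)/l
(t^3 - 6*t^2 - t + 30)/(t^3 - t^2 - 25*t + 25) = (t^2 - t - 6)/(t^2 + 4*t - 5)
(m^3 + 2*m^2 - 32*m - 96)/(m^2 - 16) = (m^2 - 2*m - 24)/(m - 4)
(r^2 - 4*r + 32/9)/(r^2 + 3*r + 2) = (r^2 - 4*r + 32/9)/(r^2 + 3*r + 2)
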